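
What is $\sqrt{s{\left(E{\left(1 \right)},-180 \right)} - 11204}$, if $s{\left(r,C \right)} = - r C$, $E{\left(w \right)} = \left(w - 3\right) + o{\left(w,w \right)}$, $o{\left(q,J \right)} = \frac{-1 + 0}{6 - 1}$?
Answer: $20 i \sqrt{29} \approx 107.7 i$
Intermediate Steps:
$o{\left(q,J \right)} = - \frac{1}{5}$
$E{\left(w \right)} = - \frac{16}{5} + w$ ($E{\left(w \right)} = \left(w - 3\right) - \frac{1}{5} = \left(-3 + w\right) - \frac{1}{5} = - \frac{16}{5} + w$)
$s{\left(r,C \right)} = - C r$
$\sqrt{s{\left(E{\left(1 \right)},-180 \right)} - 11204} = \sqrt{\left(-1\right) \left(-180\right) \left(- \frac{16}{5} + 1\right) - 11204} = \sqrt{\left(-1\right) \left(-180\right) \left(- \frac{11}{5}\right) - 11204} = \sqrt{-396 - 11204} = \sqrt{-11600} = 20 i \sqrt{29}$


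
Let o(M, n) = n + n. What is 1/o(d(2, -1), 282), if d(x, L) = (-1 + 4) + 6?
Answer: 1/564 ≈ 0.0017731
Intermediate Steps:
d(x, L) = 9 (d(x, L) = 3 + 6 = 9)
o(M, n) = 2*n
1/o(d(2, -1), 282) = 1/(2*282) = 1/564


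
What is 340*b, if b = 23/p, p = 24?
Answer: 1955/6 ≈ 325.83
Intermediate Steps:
b = 23/24 ≈ 0.95833
340*b = 340*(23/24) = 1955/6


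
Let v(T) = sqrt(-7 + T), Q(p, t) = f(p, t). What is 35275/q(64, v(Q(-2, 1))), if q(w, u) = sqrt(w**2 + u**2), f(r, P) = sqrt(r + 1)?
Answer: 35275/sqrt(4089 + I) ≈ 551.64 - 0.067455*I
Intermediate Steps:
f(r, P) = sqrt(1 + r)
Q(p, t) = sqrt(1 + p)
q(w, u) = sqrt(u**2 + w**2)
35275/q(64, v(Q(-2, 1))) = 35275/(sqrt((sqrt(-7 + sqrt(1 - 2)))**2 + 64**2)) = 35275/(sqrt((sqrt(-7 + sqrt(-1)))**2 + 4096)) = 35275/(sqrt((sqrt(-7 + I))**2 + 4096)) = 35275/(sqrt((-7 + I) + 4096)) = 35275/(sqrt(4089 + I)) = 35275/sqrt(4089 + I)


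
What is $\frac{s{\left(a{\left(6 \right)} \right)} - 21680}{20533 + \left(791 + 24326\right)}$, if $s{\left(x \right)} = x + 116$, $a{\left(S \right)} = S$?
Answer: $- \frac{10779}{22825} \approx -0.47225$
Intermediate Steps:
$s{\left(x \right)} = 116 + x$
$\frac{s{\left(a{\left(6 \right)} \right)} - 21680}{20533 + \left(791 + 24326\right)} = \frac{\left(116 + 6\right) - 21680}{20533 + \left(791 + 24326\right)} = \frac{122 - 21680}{20533 + 25117} = - \frac{21558}{45650} = \left(-21558\right) \frac{1}{45650} = - \frac{10779}{22825}$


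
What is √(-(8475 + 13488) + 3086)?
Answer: I*√18877 ≈ 137.39*I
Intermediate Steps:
√(-(8475 + 13488) + 3086) = √(-1*21963 + 3086) = √(-21963 + 3086) = √(-18877) = I*√18877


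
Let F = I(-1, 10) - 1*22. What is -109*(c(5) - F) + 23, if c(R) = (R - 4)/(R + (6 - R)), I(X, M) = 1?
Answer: -13705/6 ≈ -2284.2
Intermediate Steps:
c(R) = -⅔ + R/6 (c(R) = (-4 + R)/6 = (-4 + R)*(⅙) = -⅔ + R/6)
F = -21 (F = 1 - 1*22 = 1 - 22 = -21)
-109*(c(5) - F) + 23 = -109*((-⅔ + (⅙)*5) - 1*(-21)) + 23 = -109*((-⅔ + ⅚) + 21) + 23 = -109*(⅙ + 21) + 23 = -109*127/6 + 23 = -13843/6 + 23 = -13705/6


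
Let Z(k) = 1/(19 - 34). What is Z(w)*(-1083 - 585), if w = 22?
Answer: 556/5 ≈ 111.20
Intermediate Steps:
Z(k) = -1/15 (Z(k) = 1/(-15) = -1/15)
Z(w)*(-1083 - 585) = -(-1083 - 585)/15 = -1/15*(-1668) = 556/5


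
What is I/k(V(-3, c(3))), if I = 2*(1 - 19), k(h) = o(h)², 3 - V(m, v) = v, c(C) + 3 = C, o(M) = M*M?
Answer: -4/9 ≈ -0.44444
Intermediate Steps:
o(M) = M²
c(C) = -3 + C
V(m, v) = 3 - v
k(h) = h⁴ (k(h) = (h²)² = h⁴)
I = -36 (I = 2*(-18) = -36)
I/k(V(-3, c(3))) = -36/(3 - (-3 + 3))⁴ = -36/(3 - 1*0)⁴ = -36/(3 + 0)⁴ = -36/3⁴ = -36/81 = (1/81)*(-36) = -4/9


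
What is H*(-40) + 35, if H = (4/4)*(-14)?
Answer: 595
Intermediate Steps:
H = -14 (H = (4*(¼))*(-14) = 1*(-14) = -14)
H*(-40) + 35 = -14*(-40) + 35 = 560 + 35 = 595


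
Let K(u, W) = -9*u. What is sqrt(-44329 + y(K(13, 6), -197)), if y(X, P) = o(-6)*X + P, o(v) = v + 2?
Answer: I*sqrt(44058) ≈ 209.9*I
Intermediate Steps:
o(v) = 2 + v
y(X, P) = P - 4*X (y(X, P) = (2 - 6)*X + P = -4*X + P = P - 4*X)
sqrt(-44329 + y(K(13, 6), -197)) = sqrt(-44329 + (-197 - (-36)*13)) = sqrt(-44329 + (-197 - 4*(-117))) = sqrt(-44329 + (-197 + 468)) = sqrt(-44329 + 271) = sqrt(-44058) = I*sqrt(44058)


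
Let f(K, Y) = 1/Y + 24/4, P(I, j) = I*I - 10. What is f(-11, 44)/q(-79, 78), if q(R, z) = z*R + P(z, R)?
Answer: -265/3872 ≈ -0.068440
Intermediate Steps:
P(I, j) = -10 + I² (P(I, j) = I² - 10 = -10 + I²)
f(K, Y) = 6 + 1/Y (f(K, Y) = 1/Y + 24*(¼) = 1/Y + 6 = 6 + 1/Y)
q(R, z) = -10 + z² + R*z (q(R, z) = z*R + (-10 + z²) = R*z + (-10 + z²) = -10 + z² + R*z)
f(-11, 44)/q(-79, 78) = (6 + 1/44)/(-10 + 78² - 79*78) = (6 + 1/44)/(-10 + 6084 - 6162) = (265/44)/(-88) = (265/44)*(-1/88) = -265/3872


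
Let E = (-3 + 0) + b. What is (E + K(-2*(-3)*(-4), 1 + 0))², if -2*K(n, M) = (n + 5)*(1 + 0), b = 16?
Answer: 2025/4 ≈ 506.25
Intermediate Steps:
E = 13 (E = (-3 + 0) + 16 = -3 + 16 = 13)
K(n, M) = -5/2 - n/2 (K(n, M) = -(n + 5)*(1 + 0)/2 = -(5 + n)/2 = -5/2 - n/2)
(E + K(-2*(-3)*(-4), 1 + 0))² = (13 + (-5/2 - (-2*(-3))*(-4)/2))² = (13 + (-5/2 - 3*(-4)))² = (13 + (-5/2 - ½*(-24)))² = (13 + (-5/2 + 12))² = (13 + 19/2)² = (45/2)² = 2025/4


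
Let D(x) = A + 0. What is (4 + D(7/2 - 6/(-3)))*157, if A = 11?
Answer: 2355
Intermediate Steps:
D(x) = 11 (D(x) = 11 + 0 = 11)
(4 + D(7/2 - 6/(-3)))*157 = (4 + 11)*157 = 15*157 = 2355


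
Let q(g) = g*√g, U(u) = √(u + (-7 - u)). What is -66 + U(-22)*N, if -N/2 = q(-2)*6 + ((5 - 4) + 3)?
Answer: -66 - 24*√14 - 8*I*√7 ≈ -155.8 - 21.166*I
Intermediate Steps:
U(u) = I*√7 (U(u) = √(-7) = I*√7)
q(g) = g^(3/2)
N = -8 + 24*I*√2 (N = -2*((-2)^(3/2)*6 + ((5 - 4) + 3)) = -2*(-2*I*√2*6 + (1 + 3)) = -2*(-12*I*√2 + 4) = -2*(4 - 12*I*√2) = -8 + 24*I*√2 ≈ -8.0 + 33.941*I)
-66 + U(-22)*N = -66 + (I*√7)*(-8 + 24*I*√2) = -66 + I*√7*(-8 + 24*I*√2)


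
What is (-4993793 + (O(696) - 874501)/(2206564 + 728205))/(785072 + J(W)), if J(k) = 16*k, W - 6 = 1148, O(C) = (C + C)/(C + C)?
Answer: -276521316289/44494198928 ≈ -6.2148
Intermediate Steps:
O(C) = 1 (O(C) = (2*C)/((2*C)) = (2*C)*(1/(2*C)) = 1)
W = 1154 (W = 6 + 1148 = 1154)
(-4993793 + (O(696) - 874501)/(2206564 + 728205))/(785072 + J(W)) = (-4993793 + (1 - 874501)/(2206564 + 728205))/(785072 + 16*1154) = (-4993793 - 874500/2934769)/(785072 + 18464) = (-4993793 - 874500*1/2934769)/803536 = (-4993793 - 16500/55373)*(1/803536) = -276521316289/55373*1/803536 = -276521316289/44494198928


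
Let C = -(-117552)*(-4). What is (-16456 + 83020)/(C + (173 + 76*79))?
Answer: -7396/51559 ≈ -0.14345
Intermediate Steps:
C = -470208 (C = -39184*12 = -470208)
(-16456 + 83020)/(C + (173 + 76*79)) = (-16456 + 83020)/(-470208 + (173 + 76*79)) = 66564/(-470208 + (173 + 6004)) = 66564/(-470208 + 6177) = 66564/(-464031) = 66564*(-1/464031) = -7396/51559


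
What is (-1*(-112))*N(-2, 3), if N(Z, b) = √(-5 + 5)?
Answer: 0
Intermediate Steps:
N(Z, b) = 0 (N(Z, b) = √0 = 0)
(-1*(-112))*N(-2, 3) = -1*(-112)*0 = 112*0 = 0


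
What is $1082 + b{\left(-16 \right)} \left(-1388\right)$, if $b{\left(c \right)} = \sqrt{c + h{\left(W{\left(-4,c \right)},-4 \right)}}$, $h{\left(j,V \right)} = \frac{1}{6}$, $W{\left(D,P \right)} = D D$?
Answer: $1082 - \frac{694 i \sqrt{570}}{3} \approx 1082.0 - 5523.0 i$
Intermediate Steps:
$W{\left(D,P \right)} = D^{2}$
$h{\left(j,V \right)} = \frac{1}{6}$
$b{\left(c \right)} = \sqrt{\frac{1}{6} + c}$ ($b{\left(c \right)} = \sqrt{c + \frac{1}{6}} = \sqrt{\frac{1}{6} + c}$)
$1082 + b{\left(-16 \right)} \left(-1388\right) = 1082 + \frac{\sqrt{6 + 36 \left(-16\right)}}{6} \left(-1388\right) = 1082 + \frac{\sqrt{6 - 576}}{6} \left(-1388\right) = 1082 + \frac{\sqrt{-570}}{6} \left(-1388\right) = 1082 + \frac{i \sqrt{570}}{6} \left(-1388\right) = 1082 - \frac{694 i \sqrt{570}}{3}$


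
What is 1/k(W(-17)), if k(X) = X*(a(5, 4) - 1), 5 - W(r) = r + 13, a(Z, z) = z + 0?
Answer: 1/27 ≈ 0.037037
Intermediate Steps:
a(Z, z) = z
W(r) = -8 - r (W(r) = 5 - (r + 13) = 5 - (13 + r) = 5 + (-13 - r) = -8 - r)
k(X) = 3*X (k(X) = X*(4 - 1) = X*3 = 3*X)
1/k(W(-17)) = 1/(3*(-8 - 1*(-17))) = 1/(3*(-8 + 17)) = 1/(3*9) = 1/27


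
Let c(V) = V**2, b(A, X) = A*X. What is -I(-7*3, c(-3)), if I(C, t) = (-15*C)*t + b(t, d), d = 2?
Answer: -2853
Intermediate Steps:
I(C, t) = 2*t - 15*C*t (I(C, t) = (-15*C)*t + t*2 = -15*C*t + 2*t = 2*t - 15*C*t)
-I(-7*3, c(-3)) = -(-3)**2*(2 - (-105)*3) = -9*(2 - 15*(-21)) = -9*(2 + 315) = -9*317 = -1*2853 = -2853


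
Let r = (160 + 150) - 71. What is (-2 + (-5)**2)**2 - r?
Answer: 290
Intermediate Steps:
r = 239 (r = 310 - 71 = 239)
(-2 + (-5)**2)**2 - r = (-2 + (-5)**2)**2 - 1*239 = (-2 + 25)**2 - 239 = 23**2 - 239 = 529 - 239 = 290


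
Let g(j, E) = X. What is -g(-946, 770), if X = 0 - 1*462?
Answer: 462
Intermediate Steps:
X = -462 (X = 0 - 462 = -462)
g(j, E) = -462
-g(-946, 770) = -1*(-462) = 462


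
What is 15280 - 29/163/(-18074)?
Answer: 45015827389/2946062 ≈ 15280.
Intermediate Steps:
15280 - 29/163/(-18074) = 15280 - (1/163)*29*(-1)/18074 = 15280 - 29*(-1)/(163*18074) = 15280 - 1*(-29/2946062) = 15280 + 29/2946062 = 45015827389/2946062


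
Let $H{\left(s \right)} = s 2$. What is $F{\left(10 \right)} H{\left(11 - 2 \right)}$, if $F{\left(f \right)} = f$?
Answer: $180$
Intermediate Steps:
$H{\left(s \right)} = 2 s$
$F{\left(10 \right)} H{\left(11 - 2 \right)} = 10 \cdot 2 \left(11 - 2\right) = 10 \cdot 2 \cdot 9 = 10 \cdot 18 = 180$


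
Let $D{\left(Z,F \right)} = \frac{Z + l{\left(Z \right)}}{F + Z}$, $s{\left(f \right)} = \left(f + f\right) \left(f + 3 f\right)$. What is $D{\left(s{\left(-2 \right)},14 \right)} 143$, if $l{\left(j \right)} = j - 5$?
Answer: $\frac{8437}{46} \approx 183.41$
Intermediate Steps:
$s{\left(f \right)} = 8 f^{2}$ ($s{\left(f \right)} = 2 f 4 f = 8 f^{2}$)
$l{\left(j \right)} = -5 + j$ ($l{\left(j \right)} = j - 5 = -5 + j$)
$D{\left(Z,F \right)} = \frac{-5 + 2 Z}{F + Z}$ ($D{\left(Z,F \right)} = \frac{Z + \left(-5 + Z\right)}{F + Z} = \frac{-5 + 2 Z}{F + Z}$)
$D{\left(s{\left(-2 \right)},14 \right)} 143 = \frac{-5 + 2 \cdot 8 \left(-2\right)^{2}}{14 + 8 \left(-2\right)^{2}} \cdot 143 = \frac{-5 + 2 \cdot 8 \cdot 4}{14 + 8 \cdot 4} \cdot 143 = \frac{-5 + 2 \cdot 32}{14 + 32} \cdot 143 = \frac{-5 + 64}{46} \cdot 143 = \frac{1}{46} \cdot 59 \cdot 143 = \frac{59}{46} \cdot 143 = \frac{8437}{46}$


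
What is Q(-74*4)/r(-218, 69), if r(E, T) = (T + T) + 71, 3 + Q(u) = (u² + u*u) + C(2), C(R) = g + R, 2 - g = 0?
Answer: 175233/209 ≈ 838.44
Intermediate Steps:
g = 2 (g = 2 - 1*0 = 2 + 0 = 2)
C(R) = 2 + R
Q(u) = 1 + 2*u² (Q(u) = -3 + ((u² + u*u) + (2 + 2)) = -3 + ((u² + u²) + 4) = -3 + (2*u² + 4) = -3 + (4 + 2*u²) = 1 + 2*u²)
r(E, T) = 71 + 2*T (r(E, T) = 2*T + 71 = 71 + 2*T)
Q(-74*4)/r(-218, 69) = (1 + 2*(-74*4)²)/(71 + 2*69) = (1 + 2*(-296)²)/(71 + 138) = (1 + 2*87616)/209 = (1 + 175232)*(1/209) = 175233*(1/209) = 175233/209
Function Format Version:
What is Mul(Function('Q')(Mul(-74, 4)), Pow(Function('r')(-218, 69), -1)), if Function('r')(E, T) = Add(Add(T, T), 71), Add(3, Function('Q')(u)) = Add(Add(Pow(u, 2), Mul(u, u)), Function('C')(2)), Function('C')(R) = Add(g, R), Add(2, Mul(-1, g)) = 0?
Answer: Rational(175233, 209) ≈ 838.44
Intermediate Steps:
g = 2 (g = Add(2, Mul(-1, 0)) = Add(2, 0) = 2)
Function('C')(R) = Add(2, R)
Function('Q')(u) = Add(1, Mul(2, Pow(u, 2))) (Function('Q')(u) = Add(-3, Add(Add(Pow(u, 2), Mul(u, u)), Add(2, 2))) = Add(-3, Add(Add(Pow(u, 2), Pow(u, 2)), 4)) = Add(-3, Add(Mul(2, Pow(u, 2)), 4)) = Add(-3, Add(4, Mul(2, Pow(u, 2)))) = Add(1, Mul(2, Pow(u, 2))))
Function('r')(E, T) = Add(71, Mul(2, T)) (Function('r')(E, T) = Add(Mul(2, T), 71) = Add(71, Mul(2, T)))
Mul(Function('Q')(Mul(-74, 4)), Pow(Function('r')(-218, 69), -1)) = Mul(Add(1, Mul(2, Pow(Mul(-74, 4), 2))), Pow(Add(71, Mul(2, 69)), -1)) = Mul(Add(1, Mul(2, Pow(-296, 2))), Pow(Add(71, 138), -1)) = Mul(Add(1, Mul(2, 87616)), Pow(209, -1)) = Mul(Add(1, 175232), Rational(1, 209)) = Mul(175233, Rational(1, 209)) = Rational(175233, 209)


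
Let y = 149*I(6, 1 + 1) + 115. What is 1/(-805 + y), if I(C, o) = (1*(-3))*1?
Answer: -1/1137 ≈ -0.00087951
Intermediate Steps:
I(C, o) = -3 (I(C, o) = -3*1 = -3)
y = -332 (y = 149*(-3) + 115 = -447 + 115 = -332)
1/(-805 + y) = 1/(-805 - 332) = 1/(-1137) = -1/1137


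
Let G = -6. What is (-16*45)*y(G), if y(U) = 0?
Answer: 0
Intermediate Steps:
(-16*45)*y(G) = -16*45*0 = -720*0 = 0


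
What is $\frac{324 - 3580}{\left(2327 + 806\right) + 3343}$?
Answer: $- \frac{814}{1619} \approx -0.50278$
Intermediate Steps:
$\frac{324 - 3580}{\left(2327 + 806\right) + 3343} = - \frac{3256}{3133 + 3343} = - \frac{3256}{6476} = \left(-3256\right) \frac{1}{6476} = - \frac{814}{1619}$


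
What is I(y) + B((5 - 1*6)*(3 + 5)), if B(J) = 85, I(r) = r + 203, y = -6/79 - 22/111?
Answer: 2523068/8769 ≈ 287.73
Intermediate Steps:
y = -2404/8769 (y = -6*1/79 - 22*1/111 = -6/79 - 22/111 = -2404/8769 ≈ -0.27415)
I(r) = 203 + r
I(y) + B((5 - 1*6)*(3 + 5)) = (203 - 2404/8769) + 85 = 1777703/8769 + 85 = 2523068/8769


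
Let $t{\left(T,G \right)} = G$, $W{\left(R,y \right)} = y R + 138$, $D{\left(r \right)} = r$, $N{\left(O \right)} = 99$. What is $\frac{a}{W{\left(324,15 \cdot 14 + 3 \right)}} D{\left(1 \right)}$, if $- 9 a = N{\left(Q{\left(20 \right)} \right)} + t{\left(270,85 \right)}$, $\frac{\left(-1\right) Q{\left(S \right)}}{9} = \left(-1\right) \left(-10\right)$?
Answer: $- \frac{92}{311175} \approx -0.00029565$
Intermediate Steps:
$Q{\left(S \right)} = -90$ ($Q{\left(S \right)} = - 9 \left(\left(-1\right) \left(-10\right)\right) = \left(-9\right) 10 = -90$)
$W{\left(R,y \right)} = 138 + R y$ ($W{\left(R,y \right)} = R y + 138 = 138 + R y$)
$a = - \frac{184}{9}$ ($a = - \frac{99 + 85}{9} = \left(- \frac{1}{9}\right) 184 = - \frac{184}{9} \approx -20.444$)
$\frac{a}{W{\left(324,15 \cdot 14 + 3 \right)}} D{\left(1 \right)} = - \frac{184}{9 \left(138 + 324 \left(15 \cdot 14 + 3\right)\right)} 1 = - \frac{184}{9 \left(138 + 324 \left(210 + 3\right)\right)} 1 = - \frac{184}{9 \left(138 + 324 \cdot 213\right)} 1 = - \frac{184}{9 \left(138 + 69012\right)} 1 = - \frac{184}{9 \cdot 69150} \cdot 1 = \left(- \frac{184}{9}\right) \frac{1}{69150} \cdot 1 = \left(- \frac{92}{311175}\right) 1 = - \frac{92}{311175}$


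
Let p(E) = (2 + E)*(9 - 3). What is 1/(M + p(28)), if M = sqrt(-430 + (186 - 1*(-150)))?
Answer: 90/16247 - I*sqrt(94)/32494 ≈ 0.0055395 - 0.00029837*I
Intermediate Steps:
p(E) = 12 + 6*E (p(E) = (2 + E)*6 = 12 + 6*E)
M = I*sqrt(94) (M = sqrt(-430 + (186 + 150)) = sqrt(-430 + 336) = sqrt(-94) = I*sqrt(94) ≈ 9.6954*I)
1/(M + p(28)) = 1/(I*sqrt(94) + (12 + 6*28)) = 1/(I*sqrt(94) + (12 + 168)) = 1/(I*sqrt(94) + 180) = 1/(180 + I*sqrt(94))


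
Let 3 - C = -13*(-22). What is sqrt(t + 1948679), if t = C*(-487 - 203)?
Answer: sqrt(2143949) ≈ 1464.2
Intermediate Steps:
C = -283 (C = 3 - (-13)*(-22) = 3 - 1*286 = 3 - 286 = -283)
t = 195270 (t = -283*(-487 - 203) = -283*(-690) = 195270)
sqrt(t + 1948679) = sqrt(195270 + 1948679) = sqrt(2143949)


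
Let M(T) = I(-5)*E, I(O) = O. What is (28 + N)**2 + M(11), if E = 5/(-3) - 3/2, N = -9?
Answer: 2261/6 ≈ 376.83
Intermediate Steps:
E = -19/6 (E = 5*(-1/3) - 3*1/2 = -5/3 - 3/2 = -19/6 ≈ -3.1667)
M(T) = 95/6 (M(T) = -5*(-19/6) = 95/6)
(28 + N)**2 + M(11) = (28 - 9)**2 + 95/6 = 19**2 + 95/6 = 361 + 95/6 = 2261/6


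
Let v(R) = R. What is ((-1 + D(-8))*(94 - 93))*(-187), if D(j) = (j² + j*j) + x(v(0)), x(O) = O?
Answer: -23749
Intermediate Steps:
D(j) = 2*j² (D(j) = (j² + j*j) + 0 = (j² + j²) + 0 = 2*j² + 0 = 2*j²)
((-1 + D(-8))*(94 - 93))*(-187) = ((-1 + 2*(-8)²)*(94 - 93))*(-187) = ((-1 + 2*64)*1)*(-187) = ((-1 + 128)*1)*(-187) = (127*1)*(-187) = 127*(-187) = -23749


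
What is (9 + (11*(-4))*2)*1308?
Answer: -103332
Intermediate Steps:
(9 + (11*(-4))*2)*1308 = (9 - 44*2)*1308 = (9 - 88)*1308 = -79*1308 = -103332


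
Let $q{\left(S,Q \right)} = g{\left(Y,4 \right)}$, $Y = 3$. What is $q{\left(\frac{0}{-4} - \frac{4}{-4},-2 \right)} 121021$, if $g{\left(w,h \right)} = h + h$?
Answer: $968168$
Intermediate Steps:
$g{\left(w,h \right)} = 2 h$
$q{\left(S,Q \right)} = 8$ ($q{\left(S,Q \right)} = 2 \cdot 4 = 8$)
$q{\left(\frac{0}{-4} - \frac{4}{-4},-2 \right)} 121021 = 8 \cdot 121021 = 968168$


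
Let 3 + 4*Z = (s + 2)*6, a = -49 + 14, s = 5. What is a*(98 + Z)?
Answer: -15085/4 ≈ -3771.3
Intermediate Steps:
a = -35
Z = 39/4 (Z = -¾ + ((5 + 2)*6)/4 = -¾ + (7*6)/4 = -¾ + (¼)*42 = -¾ + 21/2 = 39/4 ≈ 9.7500)
a*(98 + Z) = -35*(98 + 39/4) = -35*431/4 = -15085/4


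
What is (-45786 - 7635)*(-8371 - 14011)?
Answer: 1195668822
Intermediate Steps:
(-45786 - 7635)*(-8371 - 14011) = -53421*(-22382) = 1195668822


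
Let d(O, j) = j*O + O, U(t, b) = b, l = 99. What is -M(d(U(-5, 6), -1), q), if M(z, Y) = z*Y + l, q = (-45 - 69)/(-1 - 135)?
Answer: -99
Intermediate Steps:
d(O, j) = O + O*j (d(O, j) = O*j + O = O + O*j)
q = 57/68 (q = -114/(-136) = -114*(-1/136) = 57/68 ≈ 0.83823)
M(z, Y) = 99 + Y*z (M(z, Y) = z*Y + 99 = Y*z + 99 = 99 + Y*z)
-M(d(U(-5, 6), -1), q) = -(99 + 57*(6*(1 - 1))/68) = -(99 + 57*(6*0)/68) = -(99 + (57/68)*0) = -(99 + 0) = -1*99 = -99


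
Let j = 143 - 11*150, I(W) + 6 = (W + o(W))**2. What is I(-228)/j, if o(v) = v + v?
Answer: -467850/1507 ≈ -310.45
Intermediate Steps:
o(v) = 2*v
I(W) = -6 + 9*W**2 (I(W) = -6 + (W + 2*W)**2 = -6 + (3*W)**2 = -6 + 9*W**2)
j = -1507 (j = 143 - 1650 = -1507)
I(-228)/j = (-6 + 9*(-228)**2)/(-1507) = (-6 + 9*51984)*(-1/1507) = (-6 + 467856)*(-1/1507) = 467850*(-1/1507) = -467850/1507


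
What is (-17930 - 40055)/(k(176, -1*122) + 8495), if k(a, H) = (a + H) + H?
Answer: -57985/8427 ≈ -6.8809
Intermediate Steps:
k(a, H) = a + 2*H (k(a, H) = (H + a) + H = a + 2*H)
(-17930 - 40055)/(k(176, -1*122) + 8495) = (-17930 - 40055)/((176 + 2*(-1*122)) + 8495) = -57985/((176 + 2*(-122)) + 8495) = -57985/((176 - 244) + 8495) = -57985/(-68 + 8495) = -57985/8427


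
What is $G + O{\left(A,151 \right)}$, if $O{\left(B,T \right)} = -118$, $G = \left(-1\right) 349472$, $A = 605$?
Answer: $-349590$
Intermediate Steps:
$G = -349472$
$G + O{\left(A,151 \right)} = -349472 - 118 = -349590$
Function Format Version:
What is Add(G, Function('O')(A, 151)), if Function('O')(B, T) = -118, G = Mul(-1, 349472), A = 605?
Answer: -349590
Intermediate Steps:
G = -349472
Add(G, Function('O')(A, 151)) = Add(-349472, -118) = -349590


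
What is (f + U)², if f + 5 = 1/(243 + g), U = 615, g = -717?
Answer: 83601361321/224676 ≈ 3.7210e+5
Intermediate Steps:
f = -2371/474 (f = -5 + 1/(243 - 717) = -5 + 1/(-474) = -5 - 1/474 = -2371/474 ≈ -5.0021)
(f + U)² = (-2371/474 + 615)² = (289139/474)² = 83601361321/224676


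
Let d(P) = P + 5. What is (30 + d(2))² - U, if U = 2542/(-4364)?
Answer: 2988429/2182 ≈ 1369.6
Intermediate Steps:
d(P) = 5 + P
U = -1271/2182 (U = 2542*(-1/4364) = -1271/2182 ≈ -0.58249)
(30 + d(2))² - U = (30 + (5 + 2))² - 1*(-1271/2182) = (30 + 7)² + 1271/2182 = 37² + 1271/2182 = 1369 + 1271/2182 = 2988429/2182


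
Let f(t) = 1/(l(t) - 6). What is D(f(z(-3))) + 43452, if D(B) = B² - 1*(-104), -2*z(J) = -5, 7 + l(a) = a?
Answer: 19208200/441 ≈ 43556.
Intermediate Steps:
l(a) = -7 + a
z(J) = 5/2 (z(J) = -½*(-5) = 5/2)
f(t) = 1/(-13 + t) (f(t) = 1/((-7 + t) - 6) = 1/(-13 + t))
D(B) = 104 + B² (D(B) = B² + 104 = 104 + B²)
D(f(z(-3))) + 43452 = (104 + (1/(-13 + 5/2))²) + 43452 = (104 + (1/(-21/2))²) + 43452 = (104 + (-2/21)²) + 43452 = (104 + 4/441) + 43452 = 45868/441 + 43452 = 19208200/441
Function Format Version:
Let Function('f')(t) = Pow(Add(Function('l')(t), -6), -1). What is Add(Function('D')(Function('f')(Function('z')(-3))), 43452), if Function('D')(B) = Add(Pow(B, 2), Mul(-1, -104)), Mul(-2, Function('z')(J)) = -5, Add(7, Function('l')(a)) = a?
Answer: Rational(19208200, 441) ≈ 43556.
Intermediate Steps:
Function('l')(a) = Add(-7, a)
Function('z')(J) = Rational(5, 2) (Function('z')(J) = Mul(Rational(-1, 2), -5) = Rational(5, 2))
Function('f')(t) = Pow(Add(-13, t), -1) (Function('f')(t) = Pow(Add(Add(-7, t), -6), -1) = Pow(Add(-13, t), -1))
Function('D')(B) = Add(104, Pow(B, 2)) (Function('D')(B) = Add(Pow(B, 2), 104) = Add(104, Pow(B, 2)))
Add(Function('D')(Function('f')(Function('z')(-3))), 43452) = Add(Add(104, Pow(Pow(Add(-13, Rational(5, 2)), -1), 2)), 43452) = Add(Add(104, Pow(Pow(Rational(-21, 2), -1), 2)), 43452) = Add(Add(104, Pow(Rational(-2, 21), 2)), 43452) = Add(Add(104, Rational(4, 441)), 43452) = Add(Rational(45868, 441), 43452) = Rational(19208200, 441)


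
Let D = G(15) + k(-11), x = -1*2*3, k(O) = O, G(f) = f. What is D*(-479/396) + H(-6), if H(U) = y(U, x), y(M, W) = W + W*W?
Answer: 2491/99 ≈ 25.162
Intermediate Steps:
x = -6 (x = -2*3 = -6)
y(M, W) = W + W²
D = 4 (D = 15 - 11 = 4)
H(U) = 30 (H(U) = -6*(1 - 6) = -6*(-5) = 30)
D*(-479/396) + H(-6) = 4*(-479/396) + 30 = -479/99 + 30 = 2491/99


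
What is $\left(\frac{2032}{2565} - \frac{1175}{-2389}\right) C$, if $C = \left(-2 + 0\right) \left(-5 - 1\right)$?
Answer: $\frac{31473292}{2042595} \approx 15.408$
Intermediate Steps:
$C = 12$ ($C = \left(-2\right) \left(-6\right) = 12$)
$\left(\frac{2032}{2565} - \frac{1175}{-2389}\right) C = \left(\frac{2032}{2565} - \frac{1175}{-2389}\right) 12 = \left(2032 \cdot \frac{1}{2565} - - \frac{1175}{2389}\right) 12 = \left(\frac{2032}{2565} + \frac{1175}{2389}\right) 12 = \frac{7868323}{6127785} \cdot 12 = \frac{31473292}{2042595}$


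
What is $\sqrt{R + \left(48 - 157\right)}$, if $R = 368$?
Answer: $\sqrt{259} \approx 16.093$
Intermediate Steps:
$\sqrt{R + \left(48 - 157\right)} = \sqrt{368 + \left(48 - 157\right)} = \sqrt{368 - 109} = \sqrt{259}$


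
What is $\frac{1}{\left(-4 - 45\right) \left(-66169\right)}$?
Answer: $\frac{1}{3242281} \approx 3.0842 \cdot 10^{-7}$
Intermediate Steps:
$\frac{1}{\left(-4 - 45\right) \left(-66169\right)} = \frac{1}{\left(-49\right) \left(-66169\right)} = \frac{1}{3242281}$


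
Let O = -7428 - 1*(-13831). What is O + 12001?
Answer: 18404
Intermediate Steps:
O = 6403 (O = -7428 + 13831 = 6403)
O + 12001 = 6403 + 12001 = 18404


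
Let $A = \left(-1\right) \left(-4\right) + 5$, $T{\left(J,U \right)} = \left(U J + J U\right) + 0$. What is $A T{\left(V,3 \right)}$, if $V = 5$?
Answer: $270$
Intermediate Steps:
$T{\left(J,U \right)} = 2 J U$ ($T{\left(J,U \right)} = \left(J U + J U\right) + 0 = 2 J U + 0 = 2 J U$)
$A = 9$ ($A = 4 + 5 = 9$)
$A T{\left(V,3 \right)} = 9 \cdot 2 \cdot 5 \cdot 3 = 9 \cdot 30 = 270$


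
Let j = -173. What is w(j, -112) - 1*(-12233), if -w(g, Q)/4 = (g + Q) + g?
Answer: 14065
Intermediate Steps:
w(g, Q) = -8*g - 4*Q (w(g, Q) = -4*((g + Q) + g) = -4*((Q + g) + g) = -4*(Q + 2*g) = -8*g - 4*Q)
w(j, -112) - 1*(-12233) = (-8*(-173) - 4*(-112)) - 1*(-12233) = (1384 + 448) + 12233 = 1832 + 12233 = 14065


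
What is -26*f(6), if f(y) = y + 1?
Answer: -182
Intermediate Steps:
f(y) = 1 + y
-26*f(6) = -26*(1 + 6) = -26*7 = -182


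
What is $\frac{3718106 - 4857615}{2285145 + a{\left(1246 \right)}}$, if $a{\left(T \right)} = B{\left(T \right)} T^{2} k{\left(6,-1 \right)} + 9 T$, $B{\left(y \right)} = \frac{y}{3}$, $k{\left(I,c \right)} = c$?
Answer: $\frac{3418527}{1927545859} \approx 0.0017735$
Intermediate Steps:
$B{\left(y \right)} = \frac{y}{3}$ ($B{\left(y \right)} = y \frac{1}{3} = \frac{y}{3}$)
$a{\left(T \right)} = 9 T - \frac{T^{3}}{3}$ ($a{\left(T \right)} = \frac{T}{3} T^{2} \left(-1\right) + 9 T = \frac{T^{3}}{3} \left(-1\right) + 9 T = - \frac{T^{3}}{3} + 9 T = 9 T - \frac{T^{3}}{3}$)
$\frac{3718106 - 4857615}{2285145 + a{\left(1246 \right)}} = \frac{3718106 - 4857615}{2285145 + \frac{1}{3} \cdot 1246 \left(27 - 1246^{2}\right)} = - \frac{1139509}{2285145 + \frac{1}{3} \cdot 1246 \left(27 - 1552516\right)} = - \frac{1139509}{2285145 + \frac{1}{3} \cdot 1246 \left(-1552489\right)} = - \frac{1139509}{2285145 - \frac{1934401294}{3}} = - \frac{1139509}{- \frac{1927545859}{3}} = \left(-1139509\right) \left(- \frac{3}{1927545859}\right) = \frac{3418527}{1927545859}$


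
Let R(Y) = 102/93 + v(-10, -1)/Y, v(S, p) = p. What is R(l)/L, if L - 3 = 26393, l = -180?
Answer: 6151/147289680 ≈ 4.1761e-5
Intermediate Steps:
R(Y) = 34/31 - 1/Y (R(Y) = 102/93 - 1/Y = 102*(1/93) - 1/Y = 34/31 - 1/Y)
L = 26396 (L = 3 + 26393 = 26396)
R(l)/L = (34/31 - 1/(-180))/26396 = (34/31 - 1*(-1/180))*(1/26396) = (34/31 + 1/180)*(1/26396) = (6151/5580)*(1/26396) = 6151/147289680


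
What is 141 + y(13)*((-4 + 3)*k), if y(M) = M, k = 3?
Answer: 102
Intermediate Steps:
141 + y(13)*((-4 + 3)*k) = 141 + 13*((-4 + 3)*3) = 141 + 13*(-1*3) = 141 + 13*(-3) = 141 - 39 = 102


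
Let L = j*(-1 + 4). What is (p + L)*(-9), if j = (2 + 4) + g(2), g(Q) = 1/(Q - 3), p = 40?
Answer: -495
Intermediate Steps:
g(Q) = 1/(-3 + Q)
j = 5 (j = (2 + 4) + 1/(-3 + 2) = 6 + 1/(-1) = 6 - 1 = 5)
L = 15 (L = 5*(-1 + 4) = 5*3 = 15)
(p + L)*(-9) = (40 + 15)*(-9) = 55*(-9) = -495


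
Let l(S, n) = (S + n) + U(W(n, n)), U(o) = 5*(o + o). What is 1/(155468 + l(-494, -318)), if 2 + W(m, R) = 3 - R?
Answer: 1/157846 ≈ 6.3353e-6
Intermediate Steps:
W(m, R) = 1 - R (W(m, R) = -2 + (3 - R) = 1 - R)
U(o) = 10*o (U(o) = 5*(2*o) = 10*o)
l(S, n) = 10 + S - 9*n (l(S, n) = (S + n) + 10*(1 - n) = (S + n) + (10 - 10*n) = 10 + S - 9*n)
1/(155468 + l(-494, -318)) = 1/(155468 + (10 - 494 - 9*(-318))) = 1/(155468 + (10 - 494 + 2862)) = 1/(155468 + 2378) = 1/157846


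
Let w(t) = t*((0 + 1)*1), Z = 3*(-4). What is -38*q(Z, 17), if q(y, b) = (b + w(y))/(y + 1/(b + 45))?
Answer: 11780/743 ≈ 15.855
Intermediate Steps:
Z = -12
w(t) = t (w(t) = t*(1*1) = t*1 = t)
q(y, b) = (b + y)/(y + 1/(45 + b)) (q(y, b) = (b + y)/(y + 1/(b + 45)) = (b + y)/(y + 1/(45 + b)))
-38*q(Z, 17) = -38*(17² + 45*17 + 45*(-12) + 17*(-12))/(1 + 45*(-12) + 17*(-12)) = -38*(289 + 765 - 540 - 204)/(1 - 540 - 204) = -38*310/(-743) = -(-38)*310/743 = -38*(-310/743) = 11780/743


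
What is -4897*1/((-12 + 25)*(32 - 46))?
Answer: 4897/182 ≈ 26.907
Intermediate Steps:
-4897*1/((-12 + 25)*(32 - 46)) = -4897/((-14*13)) = -4897/(-182) = -4897*(-1/182) = 4897/182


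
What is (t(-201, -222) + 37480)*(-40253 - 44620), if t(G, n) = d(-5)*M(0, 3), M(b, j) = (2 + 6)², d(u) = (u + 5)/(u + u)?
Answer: -3181040040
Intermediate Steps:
d(u) = (5 + u)/(2*u) (d(u) = (5 + u)/((2*u)) = (5 + u)*(1/(2*u)) = (5 + u)/(2*u))
M(b, j) = 64 (M(b, j) = 8² = 64)
t(G, n) = 0 (t(G, n) = ((½)*(5 - 5)/(-5))*64 = ((½)*(-⅕)*0)*64 = 0*64 = 0)
(t(-201, -222) + 37480)*(-40253 - 44620) = (0 + 37480)*(-40253 - 44620) = 37480*(-84873) = -3181040040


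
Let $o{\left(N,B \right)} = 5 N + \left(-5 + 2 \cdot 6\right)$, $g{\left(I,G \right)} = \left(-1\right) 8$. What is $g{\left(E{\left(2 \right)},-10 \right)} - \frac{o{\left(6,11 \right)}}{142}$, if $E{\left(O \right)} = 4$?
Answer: $- \frac{1173}{142} \approx -8.2606$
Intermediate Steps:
$g{\left(I,G \right)} = -8$
$o{\left(N,B \right)} = 7 + 5 N$ ($o{\left(N,B \right)} = 5 N + \left(-5 + 12\right) = 5 N + 7 = 7 + 5 N$)
$g{\left(E{\left(2 \right)},-10 \right)} - \frac{o{\left(6,11 \right)}}{142} = -8 - \frac{7 + 5 \cdot 6}{142} = -8 - \left(7 + 30\right) \frac{1}{142} = -8 - 37 \cdot \frac{1}{142} = -8 - \frac{37}{142} = - \frac{1173}{142}$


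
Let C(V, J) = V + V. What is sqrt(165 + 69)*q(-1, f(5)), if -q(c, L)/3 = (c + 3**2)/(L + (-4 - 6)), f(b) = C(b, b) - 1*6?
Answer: 12*sqrt(26) ≈ 61.188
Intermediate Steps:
C(V, J) = 2*V
f(b) = -6 + 2*b (f(b) = 2*b - 1*6 = 2*b - 6 = -6 + 2*b)
q(c, L) = -3*(9 + c)/(-10 + L) (q(c, L) = -3*(c + 3**2)/(L + (-4 - 6)) = -3*(c + 9)/(L - 10) = -3*(9 + c)/(-10 + L))
sqrt(165 + 69)*q(-1, f(5)) = sqrt(165 + 69)*(3*(-9 - 1*(-1))/(-10 + (-6 + 2*5))) = sqrt(234)*(3*(-9 + 1)/(-10 + (-6 + 10))) = (3*sqrt(26))*(3*(-8)/(-10 + 4)) = (3*sqrt(26))*(3*(-8)/(-6)) = (3*sqrt(26))*(3*(-1/6)*(-8)) = (3*sqrt(26))*4 = 12*sqrt(26)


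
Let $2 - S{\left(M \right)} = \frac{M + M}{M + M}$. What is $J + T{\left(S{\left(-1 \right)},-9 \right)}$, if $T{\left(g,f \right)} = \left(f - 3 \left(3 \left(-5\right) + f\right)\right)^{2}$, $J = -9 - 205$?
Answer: $3755$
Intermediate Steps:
$S{\left(M \right)} = 1$ ($S{\left(M \right)} = 2 - \frac{M + M}{M + M} = 2 - \frac{2 M}{2 M} = 2 - 2 M \frac{1}{2 M} = 2 - 1 = 1$)
$J = -214$ ($J = -9 - 205 = -214$)
$T{\left(g,f \right)} = \left(45 - 2 f\right)^{2}$ ($T{\left(g,f \right)} = \left(f - 3 \left(-15 + f\right)\right)^{2} = \left(f - \left(-45 + 3 f\right)\right)^{2} = \left(45 - 2 f\right)^{2}$)
$J + T{\left(S{\left(-1 \right)},-9 \right)} = -214 + \left(-45 + 2 \left(-9\right)\right)^{2} = -214 + \left(-45 - 18\right)^{2} = -214 + \left(-63\right)^{2} = -214 + 3969 = 3755$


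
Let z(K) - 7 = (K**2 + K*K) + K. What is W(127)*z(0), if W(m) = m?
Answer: 889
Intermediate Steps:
z(K) = 7 + K + 2*K**2 (z(K) = 7 + ((K**2 + K*K) + K) = 7 + ((K**2 + K**2) + K) = 7 + (2*K**2 + K) = 7 + (K + 2*K**2) = 7 + K + 2*K**2)
W(127)*z(0) = 127*(7 + 0 + 2*0**2) = 127*(7 + 0 + 2*0) = 127*(7 + 0 + 0) = 127*7 = 889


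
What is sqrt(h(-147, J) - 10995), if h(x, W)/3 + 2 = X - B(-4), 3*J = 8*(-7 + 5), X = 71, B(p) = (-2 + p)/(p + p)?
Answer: I*sqrt(43161)/2 ≈ 103.88*I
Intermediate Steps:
B(p) = (-2 + p)/(2*p) (B(p) = (-2 + p)/((2*p)) = (-2 + p)*(1/(2*p)) = (-2 + p)/(2*p))
J = -16/3 (J = (8*(-7 + 5))/3 = (8*(-2))/3 = (1/3)*(-16) = -16/3 ≈ -5.3333)
h(x, W) = 819/4 (h(x, W) = -6 + 3*(71 - (-2 - 4)/(2*(-4))) = -6 + 3*(71 - (-1)*(-6)/(2*4)) = -6 + 3*(71 - 1*3/4) = -6 + 3*(71 - 3/4) = -6 + 3*(281/4) = -6 + 843/4 = 819/4)
sqrt(h(-147, J) - 10995) = sqrt(819/4 - 10995) = sqrt(-43161/4) = I*sqrt(43161)/2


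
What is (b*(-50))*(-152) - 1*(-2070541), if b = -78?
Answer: 1477741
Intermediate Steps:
(b*(-50))*(-152) - 1*(-2070541) = -78*(-50)*(-152) - 1*(-2070541) = 3900*(-152) + 2070541 = -592800 + 2070541 = 1477741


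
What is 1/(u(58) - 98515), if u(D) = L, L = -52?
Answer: -1/98567 ≈ -1.0145e-5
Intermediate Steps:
u(D) = -52
1/(u(58) - 98515) = 1/(-52 - 98515) = 1/(-98567) = -1/98567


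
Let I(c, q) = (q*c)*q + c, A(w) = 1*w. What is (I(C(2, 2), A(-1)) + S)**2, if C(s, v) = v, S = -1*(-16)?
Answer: 400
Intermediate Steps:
S = 16
A(w) = w
I(c, q) = c + c*q**2 (I(c, q) = (c*q)*q + c = c*q**2 + c = c + c*q**2)
(I(C(2, 2), A(-1)) + S)**2 = (2*(1 + (-1)**2) + 16)**2 = (2*(1 + 1) + 16)**2 = (2*2 + 16)**2 = (4 + 16)**2 = 20**2 = 400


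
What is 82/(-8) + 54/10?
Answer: -97/20 ≈ -4.8500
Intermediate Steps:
82/(-8) + 54/10 = 82*(-1/8) + (1/10)*54 = -41/4 + 27/5 = -97/20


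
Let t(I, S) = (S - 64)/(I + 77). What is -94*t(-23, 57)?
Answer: 329/27 ≈ 12.185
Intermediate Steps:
t(I, S) = (-64 + S)/(77 + I)
-94*t(-23, 57) = -94*(-64 + 57)/(77 - 23) = -94*(-7)/54 = -47*(-7)/27 = -94*(-7/54) = 329/27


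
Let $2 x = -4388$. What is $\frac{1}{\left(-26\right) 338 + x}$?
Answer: $- \frac{1}{10982} \approx -9.1058 \cdot 10^{-5}$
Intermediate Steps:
$x = -2194$ ($x = \frac{1}{2} \left(-4388\right) = -2194$)
$\frac{1}{\left(-26\right) 338 + x} = \frac{1}{\left(-26\right) 338 - 2194} = \frac{1}{-8788 - 2194} = \frac{1}{-10982} = - \frac{1}{10982}$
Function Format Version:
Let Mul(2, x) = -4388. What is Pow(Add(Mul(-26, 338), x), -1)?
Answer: Rational(-1, 10982) ≈ -9.1058e-5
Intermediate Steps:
x = -2194 (x = Mul(Rational(1, 2), -4388) = -2194)
Pow(Add(Mul(-26, 338), x), -1) = Pow(Add(Mul(-26, 338), -2194), -1) = Pow(Add(-8788, -2194), -1) = Pow(-10982, -1) = Rational(-1, 10982)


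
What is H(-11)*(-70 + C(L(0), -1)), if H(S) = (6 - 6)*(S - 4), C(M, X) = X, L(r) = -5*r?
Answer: 0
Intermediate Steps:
H(S) = 0 (H(S) = 0*(-4 + S) = 0)
H(-11)*(-70 + C(L(0), -1)) = 0*(-70 - 1) = 0*(-71) = 0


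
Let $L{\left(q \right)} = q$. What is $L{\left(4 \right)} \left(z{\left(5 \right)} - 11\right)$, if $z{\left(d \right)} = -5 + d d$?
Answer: $36$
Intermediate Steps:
$z{\left(d \right)} = -5 + d^{2}$
$L{\left(4 \right)} \left(z{\left(5 \right)} - 11\right) = 4 \left(\left(-5 + 5^{2}\right) - 11\right) = 4 \left(\left(-5 + 25\right) - 11\right) = 4 \left(20 - 11\right) = 4 \cdot 9 = 36$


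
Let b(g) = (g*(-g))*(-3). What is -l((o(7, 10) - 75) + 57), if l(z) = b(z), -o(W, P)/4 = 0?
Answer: -972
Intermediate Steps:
o(W, P) = 0 (o(W, P) = -4*0 = 0)
b(g) = 3*g² (b(g) = -g²*(-3) = 3*g²)
l(z) = 3*z²
-l((o(7, 10) - 75) + 57) = -3*((0 - 75) + 57)² = -3*(-75 + 57)² = -3*(-18)² = -3*324 = -1*972 = -972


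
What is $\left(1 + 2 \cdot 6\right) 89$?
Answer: $1157$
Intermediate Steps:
$\left(1 + 2 \cdot 6\right) 89 = \left(1 + 12\right) 89 = 13 \cdot 89 = 1157$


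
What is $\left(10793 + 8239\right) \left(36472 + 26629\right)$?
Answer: $1200938232$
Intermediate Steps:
$\left(10793 + 8239\right) \left(36472 + 26629\right) = 19032 \cdot 63101 = 1200938232$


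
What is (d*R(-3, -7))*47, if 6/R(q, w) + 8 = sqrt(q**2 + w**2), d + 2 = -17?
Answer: 7144 + 893*sqrt(58) ≈ 13945.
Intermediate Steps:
d = -19 (d = -2 - 17 = -19)
R(q, w) = 6/(-8 + sqrt(q**2 + w**2))
(d*R(-3, -7))*47 = -114/(-8 + sqrt((-3)**2 + (-7)**2))*47 = -114/(-8 + sqrt(9 + 49))*47 = -114/(-8 + sqrt(58))*47 = -5358/(-8 + sqrt(58))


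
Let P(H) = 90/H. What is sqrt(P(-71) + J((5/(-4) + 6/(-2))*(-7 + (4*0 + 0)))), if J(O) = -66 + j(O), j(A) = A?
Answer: I*sqrt(756505)/142 ≈ 6.1252*I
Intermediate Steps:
J(O) = -66 + O
sqrt(P(-71) + J((5/(-4) + 6/(-2))*(-7 + (4*0 + 0)))) = sqrt(90/(-71) + (-66 + (5/(-4) + 6/(-2))*(-7 + (4*0 + 0)))) = sqrt(90*(-1/71) + (-66 + (5*(-1/4) + 6*(-1/2))*(-7 + (0 + 0)))) = sqrt(-90/71 + (-66 + (-5/4 - 3)*(-7 + 0))) = sqrt(-90/71 + (-66 - 17/4*(-7))) = sqrt(-90/71 + (-66 + 119/4)) = sqrt(-90/71 - 145/4) = sqrt(-10655/284) = I*sqrt(756505)/142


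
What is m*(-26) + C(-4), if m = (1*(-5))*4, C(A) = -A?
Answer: 524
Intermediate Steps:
m = -20 (m = -5*4 = -20)
m*(-26) + C(-4) = -20*(-26) - 1*(-4) = 520 + 4 = 524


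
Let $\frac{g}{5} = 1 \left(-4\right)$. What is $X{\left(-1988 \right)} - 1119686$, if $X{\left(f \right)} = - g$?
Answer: $-1119666$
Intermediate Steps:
$g = -20$ ($g = 5 \cdot 1 \left(-4\right) = 5 \left(-4\right) = -20$)
$X{\left(f \right)} = 20$ ($X{\left(f \right)} = \left(-1\right) \left(-20\right) = 20$)
$X{\left(-1988 \right)} - 1119686 = 20 - 1119686 = -1119666$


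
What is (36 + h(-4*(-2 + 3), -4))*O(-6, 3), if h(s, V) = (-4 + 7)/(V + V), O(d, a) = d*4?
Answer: -855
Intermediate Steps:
O(d, a) = 4*d
h(s, V) = 3/(2*V) (h(s, V) = 3/((2*V)) = 3*(1/(2*V)) = 3/(2*V))
(36 + h(-4*(-2 + 3), -4))*O(-6, 3) = (36 + (3/2)/(-4))*(4*(-6)) = (36 + (3/2)*(-¼))*(-24) = (36 - 3/8)*(-24) = (285/8)*(-24) = -855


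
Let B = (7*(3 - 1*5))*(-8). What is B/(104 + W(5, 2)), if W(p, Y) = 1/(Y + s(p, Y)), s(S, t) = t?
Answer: 448/417 ≈ 1.0743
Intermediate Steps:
W(p, Y) = 1/(2*Y) (W(p, Y) = 1/(Y + Y) = 1/(2*Y))
B = 112 (B = (7*(3 - 5))*(-8) = (7*(-2))*(-8) = -14*(-8) = 112)
B/(104 + W(5, 2)) = 112/(104 + (½)/2) = 112/(104 + (½)*(½)) = 112/(104 + ¼) = 112/(417/4) = 112*(4/417) = 448/417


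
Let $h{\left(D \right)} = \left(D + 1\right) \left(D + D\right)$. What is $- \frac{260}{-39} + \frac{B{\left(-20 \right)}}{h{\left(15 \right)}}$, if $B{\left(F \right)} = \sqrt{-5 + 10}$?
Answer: $\frac{20}{3} + \frac{\sqrt{5}}{480} \approx 6.6713$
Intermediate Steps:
$h{\left(D \right)} = 2 D \left(1 + D\right)$ ($h{\left(D \right)} = \left(1 + D\right) 2 D = 2 D \left(1 + D\right)$)
$B{\left(F \right)} = \sqrt{5}$
$- \frac{260}{-39} + \frac{B{\left(-20 \right)}}{h{\left(15 \right)}} = - \frac{260}{-39} + \frac{\sqrt{5}}{2 \cdot 15 \left(1 + 15\right)} = \left(-260\right) \left(- \frac{1}{39}\right) + \frac{\sqrt{5}}{2 \cdot 15 \cdot 16} = \frac{20}{3} + \frac{\sqrt{5}}{480}$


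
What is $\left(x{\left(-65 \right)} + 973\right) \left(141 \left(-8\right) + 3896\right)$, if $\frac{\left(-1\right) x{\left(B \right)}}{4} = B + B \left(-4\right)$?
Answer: $534224$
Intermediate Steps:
$x{\left(B \right)} = 12 B$ ($x{\left(B \right)} = - 4 \left(B + B \left(-4\right)\right) = - 4 \left(B - 4 B\right) = - 4 \left(- 3 B\right) = 12 B$)
$\left(x{\left(-65 \right)} + 973\right) \left(141 \left(-8\right) + 3896\right) = \left(12 \left(-65\right) + 973\right) \left(141 \left(-8\right) + 3896\right) = \left(-780 + 973\right) \left(-1128 + 3896\right) = 193 \cdot 2768 = 534224$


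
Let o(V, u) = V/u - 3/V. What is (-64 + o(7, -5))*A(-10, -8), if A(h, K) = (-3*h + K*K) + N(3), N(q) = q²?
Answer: -237312/35 ≈ -6780.3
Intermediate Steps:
o(V, u) = -3/V + V/u
A(h, K) = 9 + K² - 3*h (A(h, K) = (-3*h + K*K) + 3² = (-3*h + K²) + 9 = (K² - 3*h) + 9 = 9 + K² - 3*h)
(-64 + o(7, -5))*A(-10, -8) = (-64 + (-3/7 + 7/(-5)))*(9 + (-8)² - 3*(-10)) = (-64 + (-3*⅐ + 7*(-⅕)))*(9 + 64 + 30) = (-64 + (-3/7 - 7/5))*103 = (-64 - 64/35)*103 = -2304/35*103 = -237312/35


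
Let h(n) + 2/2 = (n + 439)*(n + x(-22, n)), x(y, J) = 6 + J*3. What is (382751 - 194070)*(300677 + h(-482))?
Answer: 72325578282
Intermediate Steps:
x(y, J) = 6 + 3*J
h(n) = -1 + (6 + 4*n)*(439 + n) (h(n) = -1 + (n + 439)*(n + (6 + 3*n)) = -1 + (439 + n)*(6 + 4*n) = -1 + (6 + 4*n)*(439 + n))
(382751 - 194070)*(300677 + h(-482)) = (382751 - 194070)*(300677 + (2633 + 4*(-482)² + 1762*(-482))) = 188681*(300677 + (2633 + 4*232324 - 849284)) = 188681*(300677 + (2633 + 929296 - 849284)) = 188681*(300677 + 82645) = 188681*383322 = 72325578282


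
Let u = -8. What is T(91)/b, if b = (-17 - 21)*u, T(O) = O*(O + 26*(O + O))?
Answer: 438893/304 ≈ 1443.7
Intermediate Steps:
T(O) = 53*O**2 (T(O) = O*(O + 26*(2*O)) = O*(O + 52*O) = O*(53*O) = 53*O**2)
b = 304 (b = (-17 - 21)*(-8) = -38*(-8) = 304)
T(91)/b = (53*91**2)/304 = (53*8281)*(1/304) = 438893*(1/304) = 438893/304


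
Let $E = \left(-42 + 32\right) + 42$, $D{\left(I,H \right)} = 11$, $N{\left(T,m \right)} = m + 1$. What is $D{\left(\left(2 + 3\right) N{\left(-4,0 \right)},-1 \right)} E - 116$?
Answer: $236$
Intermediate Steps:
$N{\left(T,m \right)} = 1 + m$
$E = 32$ ($E = -10 + 42 = 32$)
$D{\left(\left(2 + 3\right) N{\left(-4,0 \right)},-1 \right)} E - 116 = 11 \cdot 32 - 116 = 352 - 116 = 236$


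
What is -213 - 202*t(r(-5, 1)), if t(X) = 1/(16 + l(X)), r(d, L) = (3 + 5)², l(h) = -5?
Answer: -2545/11 ≈ -231.36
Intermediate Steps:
r(d, L) = 64 (r(d, L) = 8² = 64)
t(X) = 1/11 (t(X) = 1/(16 - 5) = 1/11)
-213 - 202*t(r(-5, 1)) = -213 - 202*1/11 = -213 - 202/11 = -2545/11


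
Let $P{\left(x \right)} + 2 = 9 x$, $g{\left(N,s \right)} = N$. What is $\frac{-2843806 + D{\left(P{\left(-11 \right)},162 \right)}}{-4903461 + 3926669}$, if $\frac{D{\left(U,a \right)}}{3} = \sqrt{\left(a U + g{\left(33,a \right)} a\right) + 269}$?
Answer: $\frac{1421903}{488396} - \frac{3 i \sqrt{10747}}{976792} \approx 2.9114 - 0.00031839 i$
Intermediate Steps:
$P{\left(x \right)} = -2 + 9 x$
$D{\left(U,a \right)} = 3 \sqrt{269 + 33 a + U a}$ ($D{\left(U,a \right)} = 3 \sqrt{\left(a U + 33 a\right) + 269} = 3 \sqrt{\left(U a + 33 a\right) + 269} = 3 \sqrt{\left(33 a + U a\right) + 269} = 3 \sqrt{269 + 33 a + U a}$)
$\frac{-2843806 + D{\left(P{\left(-11 \right)},162 \right)}}{-4903461 + 3926669} = \frac{-2843806 + 3 \sqrt{269 + 33 \cdot 162 + \left(-2 + 9 \left(-11\right)\right) 162}}{-4903461 + 3926669} = \frac{-2843806 + 3 \sqrt{269 + 5346 + \left(-2 - 99\right) 162}}{-976792} = \left(-2843806 + 3 \sqrt{269 + 5346 - 16362}\right) \left(- \frac{1}{976792}\right) = \left(-2843806 + 3 \sqrt{-10747}\right) \left(- \frac{1}{976792}\right) = \left(-2843806 + 3 i \sqrt{10747}\right) \left(- \frac{1}{976792}\right) = \frac{1421903}{488396} - \frac{3 i \sqrt{10747}}{976792}$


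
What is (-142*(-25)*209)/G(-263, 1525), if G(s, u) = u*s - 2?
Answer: -741950/401077 ≈ -1.8499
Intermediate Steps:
G(s, u) = -2 + s*u (G(s, u) = s*u - 2 = -2 + s*u)
(-142*(-25)*209)/G(-263, 1525) = (-142*(-25)*209)/(-2 - 263*1525) = (3550*209)/(-2 - 401075) = 741950/(-401077) = 741950*(-1/401077) = -741950/401077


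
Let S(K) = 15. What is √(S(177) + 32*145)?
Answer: 7*√95 ≈ 68.228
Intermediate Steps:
√(S(177) + 32*145) = √(15 + 32*145) = √(15 + 4640) = √4655 = 7*√95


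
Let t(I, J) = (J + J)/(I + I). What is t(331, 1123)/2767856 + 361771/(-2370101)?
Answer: -331437579291633/2171392528513936 ≈ -0.15264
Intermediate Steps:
t(I, J) = J/I (t(I, J) = (2*J)/((2*I)) = (2*J)*(1/(2*I)) = J/I)
t(331, 1123)/2767856 + 361771/(-2370101) = (1123/331)/2767856 + 361771/(-2370101) = (1123*(1/331))*(1/2767856) + 361771*(-1/2370101) = (1123/331)*(1/2767856) - 361771/2370101 = 1123/916160336 - 361771/2370101 = -331437579291633/2171392528513936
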